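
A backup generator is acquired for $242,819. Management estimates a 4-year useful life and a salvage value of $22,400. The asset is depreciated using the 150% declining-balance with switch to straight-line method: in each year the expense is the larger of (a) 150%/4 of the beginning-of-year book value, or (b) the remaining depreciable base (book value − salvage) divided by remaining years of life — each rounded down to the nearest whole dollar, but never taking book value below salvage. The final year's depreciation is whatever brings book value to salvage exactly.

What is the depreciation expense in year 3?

$36,226

Depreciable base = $242,819 − $22,400 = $220,419.
Year 1: DB = ⌊$242,819 × 150%/4⌋ = $91,057; SL = ⌊$220,419/4⌋ = $55,104 → take DB $91,057. Book value $151,762.
Year 2: DB = ⌊$151,762 × 150%/4⌋ = $56,910; SL = ⌊$129,362/3⌋ = $43,120 → take DB $56,910. Book value $94,852.
Year 3: DB = ⌊$94,852 × 150%/4⌋ = $35,569; SL = ⌊$72,452/2⌋ = $36,226 → take SL $36,226. Book value $58,626.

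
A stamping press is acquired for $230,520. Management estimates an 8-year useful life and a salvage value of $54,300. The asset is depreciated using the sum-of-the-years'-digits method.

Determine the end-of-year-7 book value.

Depreciable base = $230,520 − $54,300 = $176,220.
Sum of the years' digits = 8+7+6+5+4+3+2+1 = 36.
Year 1: $176,220 × 8/36 = $39,160. Book value $191,360.
Year 2: $176,220 × 7/36 = $34,265. Book value $157,095.
Year 3: $176,220 × 6/36 = $29,370. Book value $127,725.
Year 4: $176,220 × 5/36 = $24,475. Book value $103,250.
Year 5: $176,220 × 4/36 = $19,580. Book value $83,670.
Year 6: $176,220 × 3/36 = $14,685. Book value $68,985.
Year 7: $176,220 × 2/36 = $9,790. Book value $59,195.

$59,195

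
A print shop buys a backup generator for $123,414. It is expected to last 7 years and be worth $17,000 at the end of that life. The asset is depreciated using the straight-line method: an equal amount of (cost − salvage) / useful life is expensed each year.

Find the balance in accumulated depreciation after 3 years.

$45,606

Depreciable base = $123,414 − $17,000 = $106,414.
Annual expense = $106,414 / 7 = $15,202.
End of year 1: book value $108,212.
End of year 2: book value $93,010.
End of year 3: book value $77,808.
Accumulated through year 3 = $123,414 − $77,808 = $45,606.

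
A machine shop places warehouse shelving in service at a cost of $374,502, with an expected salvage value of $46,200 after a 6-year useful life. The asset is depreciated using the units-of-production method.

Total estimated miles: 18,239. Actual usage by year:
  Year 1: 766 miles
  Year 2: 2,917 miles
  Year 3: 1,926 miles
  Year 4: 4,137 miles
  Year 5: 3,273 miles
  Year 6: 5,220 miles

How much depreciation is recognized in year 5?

Depreciable base = $374,502 − $46,200 = $328,302.
Rate = $328,302 / 18,239 miles = $18 per mile.
Year 1: 766 × $18 = $13,788. Book value $360,714.
Year 2: 2,917 × $18 = $52,506. Book value $308,208.
Year 3: 1,926 × $18 = $34,668. Book value $273,540.
Year 4: 4,137 × $18 = $74,466. Book value $199,074.
Year 5: 3,273 × $18 = $58,914. Book value $140,160.

$58,914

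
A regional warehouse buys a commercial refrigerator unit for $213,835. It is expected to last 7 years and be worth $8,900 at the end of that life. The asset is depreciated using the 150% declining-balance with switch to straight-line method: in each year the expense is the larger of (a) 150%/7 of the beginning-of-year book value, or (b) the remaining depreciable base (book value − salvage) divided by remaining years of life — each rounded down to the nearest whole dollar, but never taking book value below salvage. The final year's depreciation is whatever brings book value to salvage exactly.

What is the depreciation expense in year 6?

Depreciable base = $213,835 − $8,900 = $204,935.
Year 1: DB = ⌊$213,835 × 150%/7⌋ = $45,821; SL = ⌊$204,935/7⌋ = $29,276 → take DB $45,821. Book value $168,014.
Year 2: DB = ⌊$168,014 × 150%/7⌋ = $36,003; SL = ⌊$159,114/6⌋ = $26,519 → take DB $36,003. Book value $132,011.
Year 3: DB = ⌊$132,011 × 150%/7⌋ = $28,288; SL = ⌊$123,111/5⌋ = $24,622 → take DB $28,288. Book value $103,723.
Year 4: DB = ⌊$103,723 × 150%/7⌋ = $22,226; SL = ⌊$94,823/4⌋ = $23,705 → take SL $23,705. Book value $80,018.
Year 5: DB = ⌊$80,018 × 150%/7⌋ = $17,146; SL = ⌊$71,118/3⌋ = $23,706 → take SL $23,706. Book value $56,312.
Year 6: DB = ⌊$56,312 × 150%/7⌋ = $12,066; SL = ⌊$47,412/2⌋ = $23,706 → take SL $23,706. Book value $32,606.

$23,706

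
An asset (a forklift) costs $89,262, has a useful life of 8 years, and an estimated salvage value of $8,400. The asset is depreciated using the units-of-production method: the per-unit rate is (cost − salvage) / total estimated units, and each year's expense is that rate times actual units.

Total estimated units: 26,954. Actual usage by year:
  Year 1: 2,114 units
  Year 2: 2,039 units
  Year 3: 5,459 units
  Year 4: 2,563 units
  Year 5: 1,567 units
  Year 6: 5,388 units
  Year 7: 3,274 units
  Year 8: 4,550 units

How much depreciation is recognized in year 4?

$7,689

Depreciable base = $89,262 − $8,400 = $80,862.
Rate = $80,862 / 26,954 units = $3 per unit.
Year 1: 2,114 × $3 = $6,342. Book value $82,920.
Year 2: 2,039 × $3 = $6,117. Book value $76,803.
Year 3: 5,459 × $3 = $16,377. Book value $60,426.
Year 4: 2,563 × $3 = $7,689. Book value $52,737.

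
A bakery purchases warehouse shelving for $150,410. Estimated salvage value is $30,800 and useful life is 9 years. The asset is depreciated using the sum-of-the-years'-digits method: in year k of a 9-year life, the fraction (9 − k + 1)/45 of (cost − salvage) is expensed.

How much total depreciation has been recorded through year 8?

$116,952

Depreciable base = $150,410 − $30,800 = $119,610.
Sum of the years' digits = 9+8+7+6+5+4+3+2+1 = 45.
Year 1: $119,610 × 9/45 = $23,922. Book value $126,488.
Year 2: $119,610 × 8/45 = $21,264. Book value $105,224.
Year 3: $119,610 × 7/45 = $18,606. Book value $86,618.
Year 4: $119,610 × 6/45 = $15,948. Book value $70,670.
Year 5: $119,610 × 5/45 = $13,290. Book value $57,380.
Year 6: $119,610 × 4/45 = $10,632. Book value $46,748.
Year 7: $119,610 × 3/45 = $7,974. Book value $38,774.
Year 8: $119,610 × 2/45 = $5,316. Book value $33,458.
Accumulated through year 8 = $150,410 − $33,458 = $116,952.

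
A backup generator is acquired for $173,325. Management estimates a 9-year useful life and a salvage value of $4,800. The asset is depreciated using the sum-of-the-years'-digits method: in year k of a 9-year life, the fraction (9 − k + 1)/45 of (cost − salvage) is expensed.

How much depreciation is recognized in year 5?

Depreciable base = $173,325 − $4,800 = $168,525.
Sum of the years' digits = 9+8+7+6+5+4+3+2+1 = 45.
Year 1: $168,525 × 9/45 = $33,705. Book value $139,620.
Year 2: $168,525 × 8/45 = $29,960. Book value $109,660.
Year 3: $168,525 × 7/45 = $26,215. Book value $83,445.
Year 4: $168,525 × 6/45 = $22,470. Book value $60,975.
Year 5: $168,525 × 5/45 = $18,725. Book value $42,250.

$18,725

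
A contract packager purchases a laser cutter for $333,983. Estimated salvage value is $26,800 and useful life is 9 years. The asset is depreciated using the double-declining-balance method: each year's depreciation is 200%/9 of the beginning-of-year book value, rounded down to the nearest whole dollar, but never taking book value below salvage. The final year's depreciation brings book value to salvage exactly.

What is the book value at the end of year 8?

Depreciable base = $333,983 − $26,800 = $307,183.
Year 1: ⌊$333,983 × 200%/9⌋ = $74,218. Book value $259,765.
Year 2: ⌊$259,765 × 200%/9⌋ = $57,725. Book value $202,040.
Year 3: ⌊$202,040 × 200%/9⌋ = $44,897. Book value $157,143.
Year 4: ⌊$157,143 × 200%/9⌋ = $34,920. Book value $122,223.
Year 5: ⌊$122,223 × 200%/9⌋ = $27,160. Book value $95,063.
Year 6: ⌊$95,063 × 200%/9⌋ = $21,125. Book value $73,938.
Year 7: ⌊$73,938 × 200%/9⌋ = $16,430. Book value $57,508.
Year 8: ⌊$57,508 × 200%/9⌋ = $12,779. Book value $44,729.

$44,729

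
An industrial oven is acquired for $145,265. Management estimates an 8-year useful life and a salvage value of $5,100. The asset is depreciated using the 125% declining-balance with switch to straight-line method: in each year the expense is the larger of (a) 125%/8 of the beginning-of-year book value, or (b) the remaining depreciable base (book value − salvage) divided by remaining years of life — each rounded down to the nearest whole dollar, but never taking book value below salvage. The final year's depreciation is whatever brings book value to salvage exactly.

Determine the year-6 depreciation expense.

$16,386

Depreciable base = $145,265 − $5,100 = $140,165.
Year 1: DB = ⌊$145,265 × 125%/8⌋ = $22,697; SL = ⌊$140,165/8⌋ = $17,520 → take DB $22,697. Book value $122,568.
Year 2: DB = ⌊$122,568 × 125%/8⌋ = $19,151; SL = ⌊$117,468/7⌋ = $16,781 → take DB $19,151. Book value $103,417.
Year 3: DB = ⌊$103,417 × 125%/8⌋ = $16,158; SL = ⌊$98,317/6⌋ = $16,386 → take SL $16,386. Book value $87,031.
Year 4: DB = ⌊$87,031 × 125%/8⌋ = $13,598; SL = ⌊$81,931/5⌋ = $16,386 → take SL $16,386. Book value $70,645.
Year 5: DB = ⌊$70,645 × 125%/8⌋ = $11,038; SL = ⌊$65,545/4⌋ = $16,386 → take SL $16,386. Book value $54,259.
Year 6: DB = ⌊$54,259 × 125%/8⌋ = $8,477; SL = ⌊$49,159/3⌋ = $16,386 → take SL $16,386. Book value $37,873.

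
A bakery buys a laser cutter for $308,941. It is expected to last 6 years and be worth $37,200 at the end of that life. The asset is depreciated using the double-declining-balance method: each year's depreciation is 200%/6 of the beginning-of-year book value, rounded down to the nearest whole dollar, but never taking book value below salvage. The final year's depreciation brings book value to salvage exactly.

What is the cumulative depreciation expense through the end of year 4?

$247,915

Depreciable base = $308,941 − $37,200 = $271,741.
Year 1: ⌊$308,941 × 200%/6⌋ = $102,980. Book value $205,961.
Year 2: ⌊$205,961 × 200%/6⌋ = $68,653. Book value $137,308.
Year 3: ⌊$137,308 × 200%/6⌋ = $45,769. Book value $91,539.
Year 4: ⌊$91,539 × 200%/6⌋ = $30,513. Book value $61,026.
Accumulated through year 4 = $308,941 − $61,026 = $247,915.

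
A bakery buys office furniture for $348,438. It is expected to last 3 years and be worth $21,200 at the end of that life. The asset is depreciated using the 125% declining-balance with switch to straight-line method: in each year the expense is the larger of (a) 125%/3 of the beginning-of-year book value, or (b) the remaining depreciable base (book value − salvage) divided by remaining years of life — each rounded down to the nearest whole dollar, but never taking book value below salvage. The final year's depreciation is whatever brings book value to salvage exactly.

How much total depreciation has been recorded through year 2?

$236,210

Depreciable base = $348,438 − $21,200 = $327,238.
Year 1: DB = ⌊$348,438 × 125%/3⌋ = $145,182; SL = ⌊$327,238/3⌋ = $109,079 → take DB $145,182. Book value $203,256.
Year 2: DB = ⌊$203,256 × 125%/3⌋ = $84,690; SL = ⌊$182,056/2⌋ = $91,028 → take SL $91,028. Book value $112,228.
Accumulated through year 2 = $348,438 − $112,228 = $236,210.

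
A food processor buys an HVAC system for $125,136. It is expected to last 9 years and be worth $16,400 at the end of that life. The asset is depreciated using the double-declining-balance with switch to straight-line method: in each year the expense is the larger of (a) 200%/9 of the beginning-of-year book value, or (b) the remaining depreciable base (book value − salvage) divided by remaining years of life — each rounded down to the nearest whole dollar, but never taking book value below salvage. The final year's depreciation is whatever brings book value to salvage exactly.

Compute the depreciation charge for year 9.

$359

Depreciable base = $125,136 − $16,400 = $108,736.
Year 1: DB = ⌊$125,136 × 200%/9⌋ = $27,808; SL = ⌊$108,736/9⌋ = $12,081 → take DB $27,808. Book value $97,328.
Year 2: DB = ⌊$97,328 × 200%/9⌋ = $21,628; SL = ⌊$80,928/8⌋ = $10,116 → take DB $21,628. Book value $75,700.
Year 3: DB = ⌊$75,700 × 200%/9⌋ = $16,822; SL = ⌊$59,300/7⌋ = $8,471 → take DB $16,822. Book value $58,878.
Year 4: DB = ⌊$58,878 × 200%/9⌋ = $13,084; SL = ⌊$42,478/6⌋ = $7,079 → take DB $13,084. Book value $45,794.
Year 5: DB = ⌊$45,794 × 200%/9⌋ = $10,176; SL = ⌊$29,394/5⌋ = $5,878 → take DB $10,176. Book value $35,618.
Year 6: DB = ⌊$35,618 × 200%/9⌋ = $7,915; SL = ⌊$19,218/4⌋ = $4,804 → take DB $7,915. Book value $27,703.
Year 7: DB = ⌊$27,703 × 200%/9⌋ = $6,156; SL = ⌊$11,303/3⌋ = $3,767 → take DB $6,156. Book value $21,547.
Year 8: DB = ⌊$21,547 × 200%/9⌋ = $4,788; SL = ⌊$5,147/2⌋ = $2,573 → take DB $4,788. Book value $16,759.
Year 9 (final): $16,759 − $16,400 = $359. Book value $16,400.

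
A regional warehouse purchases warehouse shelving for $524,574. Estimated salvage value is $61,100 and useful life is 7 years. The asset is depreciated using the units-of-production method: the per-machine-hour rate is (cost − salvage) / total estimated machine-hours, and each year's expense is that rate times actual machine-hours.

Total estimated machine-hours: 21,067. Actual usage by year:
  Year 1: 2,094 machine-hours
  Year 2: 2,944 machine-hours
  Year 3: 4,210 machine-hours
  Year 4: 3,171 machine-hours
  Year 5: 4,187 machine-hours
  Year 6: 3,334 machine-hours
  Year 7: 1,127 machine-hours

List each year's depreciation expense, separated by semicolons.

Depreciable base = $524,574 − $61,100 = $463,474.
Rate = $463,474 / 21,067 machine-hours = $22 per machine-hour.
Year 1: 2,094 × $22 = $46,068. Book value $478,506.
Year 2: 2,944 × $22 = $64,768. Book value $413,738.
Year 3: 4,210 × $22 = $92,620. Book value $321,118.
Year 4: 3,171 × $22 = $69,762. Book value $251,356.
Year 5: 4,187 × $22 = $92,114. Book value $159,242.
Year 6: 3,334 × $22 = $73,348. Book value $85,894.
Year 7: 1,127 × $22 = $24,794. Book value $61,100.

$46,068; $64,768; $92,620; $69,762; $92,114; $73,348; $24,794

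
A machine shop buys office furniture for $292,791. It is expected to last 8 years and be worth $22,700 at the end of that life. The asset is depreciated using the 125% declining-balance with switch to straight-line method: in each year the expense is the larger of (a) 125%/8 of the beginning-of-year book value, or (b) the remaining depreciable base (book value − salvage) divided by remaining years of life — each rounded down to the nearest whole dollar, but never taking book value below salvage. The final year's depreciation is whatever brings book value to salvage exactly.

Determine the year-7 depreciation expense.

Depreciable base = $292,791 − $22,700 = $270,091.
Year 1: DB = ⌊$292,791 × 125%/8⌋ = $45,748; SL = ⌊$270,091/8⌋ = $33,761 → take DB $45,748. Book value $247,043.
Year 2: DB = ⌊$247,043 × 125%/8⌋ = $38,600; SL = ⌊$224,343/7⌋ = $32,049 → take DB $38,600. Book value $208,443.
Year 3: DB = ⌊$208,443 × 125%/8⌋ = $32,569; SL = ⌊$185,743/6⌋ = $30,957 → take DB $32,569. Book value $175,874.
Year 4: DB = ⌊$175,874 × 125%/8⌋ = $27,480; SL = ⌊$153,174/5⌋ = $30,634 → take SL $30,634. Book value $145,240.
Year 5: DB = ⌊$145,240 × 125%/8⌋ = $22,693; SL = ⌊$122,540/4⌋ = $30,635 → take SL $30,635. Book value $114,605.
Year 6: DB = ⌊$114,605 × 125%/8⌋ = $17,907; SL = ⌊$91,905/3⌋ = $30,635 → take SL $30,635. Book value $83,970.
Year 7: DB = ⌊$83,970 × 125%/8⌋ = $13,120; SL = ⌊$61,270/2⌋ = $30,635 → take SL $30,635. Book value $53,335.

$30,635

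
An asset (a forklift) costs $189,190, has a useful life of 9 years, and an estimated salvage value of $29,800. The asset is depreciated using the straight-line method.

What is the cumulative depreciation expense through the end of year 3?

$53,130

Depreciable base = $189,190 − $29,800 = $159,390.
Annual expense = $159,390 / 9 = $17,710.
End of year 1: book value $171,480.
End of year 2: book value $153,770.
End of year 3: book value $136,060.
Accumulated through year 3 = $189,190 − $136,060 = $53,130.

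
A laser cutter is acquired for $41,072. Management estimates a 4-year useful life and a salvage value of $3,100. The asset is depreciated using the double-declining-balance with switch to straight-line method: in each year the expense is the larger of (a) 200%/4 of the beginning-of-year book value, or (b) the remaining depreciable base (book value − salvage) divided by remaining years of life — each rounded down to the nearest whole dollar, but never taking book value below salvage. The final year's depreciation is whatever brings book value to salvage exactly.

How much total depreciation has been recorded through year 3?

Depreciable base = $41,072 − $3,100 = $37,972.
Year 1: DB = ⌊$41,072 × 200%/4⌋ = $20,536; SL = ⌊$37,972/4⌋ = $9,493 → take DB $20,536. Book value $20,536.
Year 2: DB = ⌊$20,536 × 200%/4⌋ = $10,268; SL = ⌊$17,436/3⌋ = $5,812 → take DB $10,268. Book value $10,268.
Year 3: DB = ⌊$10,268 × 200%/4⌋ = $5,134; SL = ⌊$7,168/2⌋ = $3,584 → take DB $5,134. Book value $5,134.
Accumulated through year 3 = $41,072 − $5,134 = $35,938.

$35,938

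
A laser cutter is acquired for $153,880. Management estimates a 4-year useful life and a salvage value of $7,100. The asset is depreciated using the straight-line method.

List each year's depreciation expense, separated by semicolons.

Depreciable base = $153,880 − $7,100 = $146,780.
Annual expense = $146,780 / 4 = $36,695.
End of year 1: book value $117,185.
End of year 2: book value $80,490.
End of year 3: book value $43,795.
End of year 4: book value $7,100.

$36,695; $36,695; $36,695; $36,695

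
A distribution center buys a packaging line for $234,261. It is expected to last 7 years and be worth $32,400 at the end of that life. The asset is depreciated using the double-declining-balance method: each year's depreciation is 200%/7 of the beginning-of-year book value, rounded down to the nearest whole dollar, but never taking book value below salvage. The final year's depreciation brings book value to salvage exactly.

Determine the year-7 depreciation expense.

$0

Depreciable base = $234,261 − $32,400 = $201,861.
Year 1: ⌊$234,261 × 200%/7⌋ = $66,931. Book value $167,330.
Year 2: ⌊$167,330 × 200%/7⌋ = $47,808. Book value $119,522.
Year 3: ⌊$119,522 × 200%/7⌋ = $34,149. Book value $85,373.
Year 4: ⌊$85,373 × 200%/7⌋ = $24,392. Book value $60,981.
Year 5: ⌊$60,981 × 200%/7⌋ = $17,423. Book value $43,558.
Year 6: ⌊$43,558 × 200%/7⌋ = $12,445, capped at $11,158. Book value $32,400.
Year 7 (final): $32,400 − $32,400 = $0. Book value $32,400.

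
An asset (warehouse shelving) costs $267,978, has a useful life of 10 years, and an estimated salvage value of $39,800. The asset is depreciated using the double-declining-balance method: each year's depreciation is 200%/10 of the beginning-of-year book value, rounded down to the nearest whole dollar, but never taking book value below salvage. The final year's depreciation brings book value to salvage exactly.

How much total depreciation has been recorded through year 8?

Depreciable base = $267,978 − $39,800 = $228,178.
Year 1: ⌊$267,978 × 200%/10⌋ = $53,595. Book value $214,383.
Year 2: ⌊$214,383 × 200%/10⌋ = $42,876. Book value $171,507.
Year 3: ⌊$171,507 × 200%/10⌋ = $34,301. Book value $137,206.
Year 4: ⌊$137,206 × 200%/10⌋ = $27,441. Book value $109,765.
Year 5: ⌊$109,765 × 200%/10⌋ = $21,953. Book value $87,812.
Year 6: ⌊$87,812 × 200%/10⌋ = $17,562. Book value $70,250.
Year 7: ⌊$70,250 × 200%/10⌋ = $14,050. Book value $56,200.
Year 8: ⌊$56,200 × 200%/10⌋ = $11,240. Book value $44,960.
Accumulated through year 8 = $267,978 − $44,960 = $223,018.

$223,018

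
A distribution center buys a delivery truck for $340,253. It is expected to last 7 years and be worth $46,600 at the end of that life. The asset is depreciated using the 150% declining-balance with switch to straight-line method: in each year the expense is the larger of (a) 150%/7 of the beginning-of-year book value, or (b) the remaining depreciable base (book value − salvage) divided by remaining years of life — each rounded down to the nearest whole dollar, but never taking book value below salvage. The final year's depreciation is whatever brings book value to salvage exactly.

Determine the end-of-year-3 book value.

$165,044

Depreciable base = $340,253 − $46,600 = $293,653.
Year 1: DB = ⌊$340,253 × 150%/7⌋ = $72,911; SL = ⌊$293,653/7⌋ = $41,950 → take DB $72,911. Book value $267,342.
Year 2: DB = ⌊$267,342 × 150%/7⌋ = $57,287; SL = ⌊$220,742/6⌋ = $36,790 → take DB $57,287. Book value $210,055.
Year 3: DB = ⌊$210,055 × 150%/7⌋ = $45,011; SL = ⌊$163,455/5⌋ = $32,691 → take DB $45,011. Book value $165,044.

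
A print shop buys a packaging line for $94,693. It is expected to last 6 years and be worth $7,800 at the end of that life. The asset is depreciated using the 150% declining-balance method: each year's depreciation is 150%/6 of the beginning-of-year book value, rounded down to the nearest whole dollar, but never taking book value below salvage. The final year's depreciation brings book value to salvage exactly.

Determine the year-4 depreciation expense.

$9,987

Depreciable base = $94,693 − $7,800 = $86,893.
Year 1: ⌊$94,693 × 150%/6⌋ = $23,673. Book value $71,020.
Year 2: ⌊$71,020 × 150%/6⌋ = $17,755. Book value $53,265.
Year 3: ⌊$53,265 × 150%/6⌋ = $13,316. Book value $39,949.
Year 4: ⌊$39,949 × 150%/6⌋ = $9,987. Book value $29,962.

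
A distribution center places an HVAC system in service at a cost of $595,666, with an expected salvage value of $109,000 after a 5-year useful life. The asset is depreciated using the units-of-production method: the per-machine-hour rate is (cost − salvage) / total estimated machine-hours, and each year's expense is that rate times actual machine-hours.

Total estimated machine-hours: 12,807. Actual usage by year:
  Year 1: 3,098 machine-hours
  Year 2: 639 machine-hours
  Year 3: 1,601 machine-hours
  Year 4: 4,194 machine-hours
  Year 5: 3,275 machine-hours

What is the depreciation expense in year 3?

$60,838

Depreciable base = $595,666 − $109,000 = $486,666.
Rate = $486,666 / 12,807 machine-hours = $38 per machine-hour.
Year 1: 3,098 × $38 = $117,724. Book value $477,942.
Year 2: 639 × $38 = $24,282. Book value $453,660.
Year 3: 1,601 × $38 = $60,838. Book value $392,822.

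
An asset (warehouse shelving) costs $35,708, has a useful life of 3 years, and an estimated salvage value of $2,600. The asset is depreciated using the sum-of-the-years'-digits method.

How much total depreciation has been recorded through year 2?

Depreciable base = $35,708 − $2,600 = $33,108.
Sum of the years' digits = 3+2+1 = 6.
Year 1: $33,108 × 3/6 = $16,554. Book value $19,154.
Year 2: $33,108 × 2/6 = $11,036. Book value $8,118.
Accumulated through year 2 = $35,708 − $8,118 = $27,590.

$27,590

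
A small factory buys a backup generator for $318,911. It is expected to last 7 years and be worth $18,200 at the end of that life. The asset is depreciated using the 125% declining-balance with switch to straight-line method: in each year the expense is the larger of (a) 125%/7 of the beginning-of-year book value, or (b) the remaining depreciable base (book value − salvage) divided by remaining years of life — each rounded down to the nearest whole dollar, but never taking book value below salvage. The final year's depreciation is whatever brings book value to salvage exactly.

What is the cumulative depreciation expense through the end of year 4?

Depreciable base = $318,911 − $18,200 = $300,711.
Year 1: DB = ⌊$318,911 × 125%/7⌋ = $56,948; SL = ⌊$300,711/7⌋ = $42,958 → take DB $56,948. Book value $261,963.
Year 2: DB = ⌊$261,963 × 125%/7⌋ = $46,779; SL = ⌊$243,763/6⌋ = $40,627 → take DB $46,779. Book value $215,184.
Year 3: DB = ⌊$215,184 × 125%/7⌋ = $38,425; SL = ⌊$196,984/5⌋ = $39,396 → take SL $39,396. Book value $175,788.
Year 4: DB = ⌊$175,788 × 125%/7⌋ = $31,390; SL = ⌊$157,588/4⌋ = $39,397 → take SL $39,397. Book value $136,391.
Accumulated through year 4 = $318,911 − $136,391 = $182,520.

$182,520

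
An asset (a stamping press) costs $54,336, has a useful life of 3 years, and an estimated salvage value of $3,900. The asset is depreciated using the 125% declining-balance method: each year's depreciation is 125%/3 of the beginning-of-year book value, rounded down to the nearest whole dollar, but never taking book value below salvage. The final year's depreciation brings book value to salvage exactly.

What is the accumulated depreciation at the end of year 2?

$35,846

Depreciable base = $54,336 − $3,900 = $50,436.
Year 1: ⌊$54,336 × 125%/3⌋ = $22,640. Book value $31,696.
Year 2: ⌊$31,696 × 125%/3⌋ = $13,206. Book value $18,490.
Accumulated through year 2 = $54,336 − $18,490 = $35,846.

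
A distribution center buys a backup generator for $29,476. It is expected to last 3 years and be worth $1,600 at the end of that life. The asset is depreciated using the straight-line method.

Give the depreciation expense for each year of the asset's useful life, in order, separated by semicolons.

Depreciable base = $29,476 − $1,600 = $27,876.
Annual expense = $27,876 / 3 = $9,292.
End of year 1: book value $20,184.
End of year 2: book value $10,892.
End of year 3: book value $1,600.

$9,292; $9,292; $9,292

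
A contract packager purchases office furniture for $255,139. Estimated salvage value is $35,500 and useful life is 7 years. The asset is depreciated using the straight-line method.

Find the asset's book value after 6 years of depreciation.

$66,877

Depreciable base = $255,139 − $35,500 = $219,639.
Annual expense = $219,639 / 7 = $31,377.
End of year 1: book value $223,762.
End of year 2: book value $192,385.
End of year 3: book value $161,008.
End of year 4: book value $129,631.
End of year 5: book value $98,254.
End of year 6: book value $66,877.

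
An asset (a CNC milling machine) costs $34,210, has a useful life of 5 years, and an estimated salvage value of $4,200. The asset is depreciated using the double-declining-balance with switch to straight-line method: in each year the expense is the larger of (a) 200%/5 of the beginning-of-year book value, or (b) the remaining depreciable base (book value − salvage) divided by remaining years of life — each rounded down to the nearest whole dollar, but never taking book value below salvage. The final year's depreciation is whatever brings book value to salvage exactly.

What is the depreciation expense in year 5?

Depreciable base = $34,210 − $4,200 = $30,010.
Year 1: DB = ⌊$34,210 × 200%/5⌋ = $13,684; SL = ⌊$30,010/5⌋ = $6,002 → take DB $13,684. Book value $20,526.
Year 2: DB = ⌊$20,526 × 200%/5⌋ = $8,210; SL = ⌊$16,326/4⌋ = $4,081 → take DB $8,210. Book value $12,316.
Year 3: DB = ⌊$12,316 × 200%/5⌋ = $4,926; SL = ⌊$8,116/3⌋ = $2,705 → take DB $4,926. Book value $7,390.
Year 4: DB = ⌊$7,390 × 200%/5⌋ = $2,956; SL = ⌊$3,190/2⌋ = $1,595 → take DB $2,956. Book value $4,434.
Year 5 (final): $4,434 − $4,200 = $234. Book value $4,200.

$234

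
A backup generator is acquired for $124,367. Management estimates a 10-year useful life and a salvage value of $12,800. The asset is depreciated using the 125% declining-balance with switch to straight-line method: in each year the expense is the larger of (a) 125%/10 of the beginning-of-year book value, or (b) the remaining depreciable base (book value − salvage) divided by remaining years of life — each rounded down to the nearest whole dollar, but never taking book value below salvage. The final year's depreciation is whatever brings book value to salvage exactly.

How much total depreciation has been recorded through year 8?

$91,531

Depreciable base = $124,367 − $12,800 = $111,567.
Year 1: DB = ⌊$124,367 × 125%/10⌋ = $15,545; SL = ⌊$111,567/10⌋ = $11,156 → take DB $15,545. Book value $108,822.
Year 2: DB = ⌊$108,822 × 125%/10⌋ = $13,602; SL = ⌊$96,022/9⌋ = $10,669 → take DB $13,602. Book value $95,220.
Year 3: DB = ⌊$95,220 × 125%/10⌋ = $11,902; SL = ⌊$82,420/8⌋ = $10,302 → take DB $11,902. Book value $83,318.
Year 4: DB = ⌊$83,318 × 125%/10⌋ = $10,414; SL = ⌊$70,518/7⌋ = $10,074 → take DB $10,414. Book value $72,904.
Year 5: DB = ⌊$72,904 × 125%/10⌋ = $9,113; SL = ⌊$60,104/6⌋ = $10,017 → take SL $10,017. Book value $62,887.
Year 6: DB = ⌊$62,887 × 125%/10⌋ = $7,860; SL = ⌊$50,087/5⌋ = $10,017 → take SL $10,017. Book value $52,870.
Year 7: DB = ⌊$52,870 × 125%/10⌋ = $6,608; SL = ⌊$40,070/4⌋ = $10,017 → take SL $10,017. Book value $42,853.
Year 8: DB = ⌊$42,853 × 125%/10⌋ = $5,356; SL = ⌊$30,053/3⌋ = $10,017 → take SL $10,017. Book value $32,836.
Accumulated through year 8 = $124,367 − $32,836 = $91,531.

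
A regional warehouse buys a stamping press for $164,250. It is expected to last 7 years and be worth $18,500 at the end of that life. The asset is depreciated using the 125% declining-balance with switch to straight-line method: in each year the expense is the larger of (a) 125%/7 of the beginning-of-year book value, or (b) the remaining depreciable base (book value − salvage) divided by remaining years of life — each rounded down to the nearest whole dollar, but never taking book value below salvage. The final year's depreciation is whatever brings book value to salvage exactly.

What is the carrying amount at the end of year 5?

$54,770

Depreciable base = $164,250 − $18,500 = $145,750.
Year 1: DB = ⌊$164,250 × 125%/7⌋ = $29,330; SL = ⌊$145,750/7⌋ = $20,821 → take DB $29,330. Book value $134,920.
Year 2: DB = ⌊$134,920 × 125%/7⌋ = $24,092; SL = ⌊$116,420/6⌋ = $19,403 → take DB $24,092. Book value $110,828.
Year 3: DB = ⌊$110,828 × 125%/7⌋ = $19,790; SL = ⌊$92,328/5⌋ = $18,465 → take DB $19,790. Book value $91,038.
Year 4: DB = ⌊$91,038 × 125%/7⌋ = $16,256; SL = ⌊$72,538/4⌋ = $18,134 → take SL $18,134. Book value $72,904.
Year 5: DB = ⌊$72,904 × 125%/7⌋ = $13,018; SL = ⌊$54,404/3⌋ = $18,134 → take SL $18,134. Book value $54,770.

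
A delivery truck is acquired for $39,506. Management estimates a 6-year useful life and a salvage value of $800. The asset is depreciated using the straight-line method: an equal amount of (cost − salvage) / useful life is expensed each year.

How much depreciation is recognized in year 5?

Depreciable base = $39,506 − $800 = $38,706.
Annual expense = $38,706 / 6 = $6,451.

$6,451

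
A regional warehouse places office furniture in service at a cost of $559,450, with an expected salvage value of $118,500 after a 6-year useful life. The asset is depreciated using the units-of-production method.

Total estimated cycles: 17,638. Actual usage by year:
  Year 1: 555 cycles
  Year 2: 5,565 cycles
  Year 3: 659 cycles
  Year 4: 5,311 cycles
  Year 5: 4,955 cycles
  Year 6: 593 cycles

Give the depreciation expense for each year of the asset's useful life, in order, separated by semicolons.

$13,875; $139,125; $16,475; $132,775; $123,875; $14,825

Depreciable base = $559,450 − $118,500 = $440,950.
Rate = $440,950 / 17,638 cycles = $25 per cycle.
Year 1: 555 × $25 = $13,875. Book value $545,575.
Year 2: 5,565 × $25 = $139,125. Book value $406,450.
Year 3: 659 × $25 = $16,475. Book value $389,975.
Year 4: 5,311 × $25 = $132,775. Book value $257,200.
Year 5: 4,955 × $25 = $123,875. Book value $133,325.
Year 6: 593 × $25 = $14,825. Book value $118,500.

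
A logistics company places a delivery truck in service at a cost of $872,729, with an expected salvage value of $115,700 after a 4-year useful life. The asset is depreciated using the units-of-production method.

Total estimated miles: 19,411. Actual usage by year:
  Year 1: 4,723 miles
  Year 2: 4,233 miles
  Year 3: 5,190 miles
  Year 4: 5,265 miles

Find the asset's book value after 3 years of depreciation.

$321,035

Depreciable base = $872,729 − $115,700 = $757,029.
Rate = $757,029 / 19,411 miles = $39 per mile.
Year 1: 4,723 × $39 = $184,197. Book value $688,532.
Year 2: 4,233 × $39 = $165,087. Book value $523,445.
Year 3: 5,190 × $39 = $202,410. Book value $321,035.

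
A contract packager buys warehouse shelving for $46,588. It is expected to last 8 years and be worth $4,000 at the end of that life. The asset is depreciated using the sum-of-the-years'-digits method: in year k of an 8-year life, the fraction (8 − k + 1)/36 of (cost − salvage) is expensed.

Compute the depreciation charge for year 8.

$1,183

Depreciable base = $46,588 − $4,000 = $42,588.
Sum of the years' digits = 8+7+6+5+4+3+2+1 = 36.
Year 1: $42,588 × 8/36 = $9,464. Book value $37,124.
Year 2: $42,588 × 7/36 = $8,281. Book value $28,843.
Year 3: $42,588 × 6/36 = $7,098. Book value $21,745.
Year 4: $42,588 × 5/36 = $5,915. Book value $15,830.
Year 5: $42,588 × 4/36 = $4,732. Book value $11,098.
Year 6: $42,588 × 3/36 = $3,549. Book value $7,549.
Year 7: $42,588 × 2/36 = $2,366. Book value $5,183.
Year 8: $42,588 × 1/36 = $1,183. Book value $4,000.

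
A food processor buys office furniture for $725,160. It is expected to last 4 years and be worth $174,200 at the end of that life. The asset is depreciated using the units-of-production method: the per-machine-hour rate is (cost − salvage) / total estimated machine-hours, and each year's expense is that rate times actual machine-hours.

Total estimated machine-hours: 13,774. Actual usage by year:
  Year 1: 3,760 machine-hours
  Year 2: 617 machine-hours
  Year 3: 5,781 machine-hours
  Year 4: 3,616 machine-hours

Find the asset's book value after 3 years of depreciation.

Depreciable base = $725,160 − $174,200 = $550,960.
Rate = $550,960 / 13,774 machine-hours = $40 per machine-hour.
Year 1: 3,760 × $40 = $150,400. Book value $574,760.
Year 2: 617 × $40 = $24,680. Book value $550,080.
Year 3: 5,781 × $40 = $231,240. Book value $318,840.

$318,840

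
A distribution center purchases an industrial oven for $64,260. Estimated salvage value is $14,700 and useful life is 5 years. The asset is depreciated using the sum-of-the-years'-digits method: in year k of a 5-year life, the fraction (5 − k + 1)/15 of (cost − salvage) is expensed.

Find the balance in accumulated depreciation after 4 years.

$46,256

Depreciable base = $64,260 − $14,700 = $49,560.
Sum of the years' digits = 5+4+3+2+1 = 15.
Year 1: $49,560 × 5/15 = $16,520. Book value $47,740.
Year 2: $49,560 × 4/15 = $13,216. Book value $34,524.
Year 3: $49,560 × 3/15 = $9,912. Book value $24,612.
Year 4: $49,560 × 2/15 = $6,608. Book value $18,004.
Accumulated through year 4 = $64,260 − $18,004 = $46,256.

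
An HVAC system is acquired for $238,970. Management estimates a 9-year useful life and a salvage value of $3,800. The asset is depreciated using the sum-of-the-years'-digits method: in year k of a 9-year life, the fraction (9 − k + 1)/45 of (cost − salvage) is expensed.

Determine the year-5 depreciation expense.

Depreciable base = $238,970 − $3,800 = $235,170.
Sum of the years' digits = 9+8+7+6+5+4+3+2+1 = 45.
Year 1: $235,170 × 9/45 = $47,034. Book value $191,936.
Year 2: $235,170 × 8/45 = $41,808. Book value $150,128.
Year 3: $235,170 × 7/45 = $36,582. Book value $113,546.
Year 4: $235,170 × 6/45 = $31,356. Book value $82,190.
Year 5: $235,170 × 5/45 = $26,130. Book value $56,060.

$26,130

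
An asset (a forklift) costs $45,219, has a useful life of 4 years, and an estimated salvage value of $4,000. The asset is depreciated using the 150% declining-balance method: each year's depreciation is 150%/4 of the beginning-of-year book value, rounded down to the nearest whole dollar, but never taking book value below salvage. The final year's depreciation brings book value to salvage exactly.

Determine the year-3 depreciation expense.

$6,624

Depreciable base = $45,219 − $4,000 = $41,219.
Year 1: ⌊$45,219 × 150%/4⌋ = $16,957. Book value $28,262.
Year 2: ⌊$28,262 × 150%/4⌋ = $10,598. Book value $17,664.
Year 3: ⌊$17,664 × 150%/4⌋ = $6,624. Book value $11,040.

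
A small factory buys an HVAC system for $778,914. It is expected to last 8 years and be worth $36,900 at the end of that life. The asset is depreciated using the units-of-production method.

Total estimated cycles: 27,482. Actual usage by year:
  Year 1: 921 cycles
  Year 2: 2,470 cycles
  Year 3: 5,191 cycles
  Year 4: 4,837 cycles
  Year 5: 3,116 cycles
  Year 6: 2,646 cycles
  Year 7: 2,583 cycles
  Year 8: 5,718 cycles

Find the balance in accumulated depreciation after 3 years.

Depreciable base = $778,914 − $36,900 = $742,014.
Rate = $742,014 / 27,482 cycles = $27 per cycle.
Year 1: 921 × $27 = $24,867. Book value $754,047.
Year 2: 2,470 × $27 = $66,690. Book value $687,357.
Year 3: 5,191 × $27 = $140,157. Book value $547,200.
Accumulated through year 3 = $778,914 − $547,200 = $231,714.

$231,714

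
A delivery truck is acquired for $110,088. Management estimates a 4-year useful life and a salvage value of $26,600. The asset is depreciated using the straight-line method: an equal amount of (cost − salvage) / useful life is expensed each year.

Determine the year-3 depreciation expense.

Depreciable base = $110,088 − $26,600 = $83,488.
Annual expense = $83,488 / 4 = $20,872.

$20,872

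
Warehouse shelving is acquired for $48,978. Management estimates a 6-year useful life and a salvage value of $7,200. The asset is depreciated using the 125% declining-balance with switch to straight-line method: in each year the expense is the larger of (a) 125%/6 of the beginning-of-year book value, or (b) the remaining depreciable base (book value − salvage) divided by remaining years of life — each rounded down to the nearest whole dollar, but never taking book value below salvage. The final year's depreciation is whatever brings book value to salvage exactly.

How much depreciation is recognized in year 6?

Depreciable base = $48,978 − $7,200 = $41,778.
Year 1: DB = ⌊$48,978 × 125%/6⌋ = $10,203; SL = ⌊$41,778/6⌋ = $6,963 → take DB $10,203. Book value $38,775.
Year 2: DB = ⌊$38,775 × 125%/6⌋ = $8,078; SL = ⌊$31,575/5⌋ = $6,315 → take DB $8,078. Book value $30,697.
Year 3: DB = ⌊$30,697 × 125%/6⌋ = $6,395; SL = ⌊$23,497/4⌋ = $5,874 → take DB $6,395. Book value $24,302.
Year 4: DB = ⌊$24,302 × 125%/6⌋ = $5,062; SL = ⌊$17,102/3⌋ = $5,700 → take SL $5,700. Book value $18,602.
Year 5: DB = ⌊$18,602 × 125%/6⌋ = $3,875; SL = ⌊$11,402/2⌋ = $5,701 → take SL $5,701. Book value $12,901.
Year 6 (final): $12,901 − $7,200 = $5,701. Book value $7,200.

$5,701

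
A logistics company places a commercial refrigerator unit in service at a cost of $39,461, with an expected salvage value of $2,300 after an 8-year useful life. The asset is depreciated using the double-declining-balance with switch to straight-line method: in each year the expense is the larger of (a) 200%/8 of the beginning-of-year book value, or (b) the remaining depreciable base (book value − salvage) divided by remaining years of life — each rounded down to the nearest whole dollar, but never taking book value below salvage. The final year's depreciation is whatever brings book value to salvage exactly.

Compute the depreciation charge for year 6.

$2,355

Depreciable base = $39,461 − $2,300 = $37,161.
Year 1: DB = ⌊$39,461 × 200%/8⌋ = $9,865; SL = ⌊$37,161/8⌋ = $4,645 → take DB $9,865. Book value $29,596.
Year 2: DB = ⌊$29,596 × 200%/8⌋ = $7,399; SL = ⌊$27,296/7⌋ = $3,899 → take DB $7,399. Book value $22,197.
Year 3: DB = ⌊$22,197 × 200%/8⌋ = $5,549; SL = ⌊$19,897/6⌋ = $3,316 → take DB $5,549. Book value $16,648.
Year 4: DB = ⌊$16,648 × 200%/8⌋ = $4,162; SL = ⌊$14,348/5⌋ = $2,869 → take DB $4,162. Book value $12,486.
Year 5: DB = ⌊$12,486 × 200%/8⌋ = $3,121; SL = ⌊$10,186/4⌋ = $2,546 → take DB $3,121. Book value $9,365.
Year 6: DB = ⌊$9,365 × 200%/8⌋ = $2,341; SL = ⌊$7,065/3⌋ = $2,355 → take SL $2,355. Book value $7,010.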